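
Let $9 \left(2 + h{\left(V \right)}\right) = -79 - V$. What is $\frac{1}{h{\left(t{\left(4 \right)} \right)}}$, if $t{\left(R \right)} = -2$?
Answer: $- \frac{9}{95} \approx -0.094737$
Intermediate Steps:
$h{\left(V \right)} = - \frac{97}{9} - \frac{V}{9}$ ($h{\left(V \right)} = -2 + \frac{-79 - V}{9} = -2 - \left(\frac{79}{9} + \frac{V}{9}\right) = - \frac{97}{9} - \frac{V}{9}$)
$\frac{1}{h{\left(t{\left(4 \right)} \right)}} = \frac{1}{- \frac{97}{9} - - \frac{2}{9}} = \frac{1}{- \frac{97}{9} + \frac{2}{9}} = \frac{1}{- \frac{95}{9}} = - \frac{9}{95}$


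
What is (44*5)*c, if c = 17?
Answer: 3740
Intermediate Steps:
(44*5)*c = (44*5)*17 = 220*17 = 3740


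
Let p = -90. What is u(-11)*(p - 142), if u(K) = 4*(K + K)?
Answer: 20416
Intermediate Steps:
u(K) = 8*K (u(K) = 4*(2*K) = 8*K)
u(-11)*(p - 142) = (8*(-11))*(-90 - 142) = -88*(-232) = 20416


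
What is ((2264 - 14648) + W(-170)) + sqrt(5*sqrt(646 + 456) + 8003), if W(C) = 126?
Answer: -12258 + sqrt(8003 + 5*sqrt(1102)) ≈ -12168.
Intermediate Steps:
((2264 - 14648) + W(-170)) + sqrt(5*sqrt(646 + 456) + 8003) = ((2264 - 14648) + 126) + sqrt(5*sqrt(646 + 456) + 8003) = (-12384 + 126) + sqrt(5*sqrt(1102) + 8003) = -12258 + sqrt(8003 + 5*sqrt(1102))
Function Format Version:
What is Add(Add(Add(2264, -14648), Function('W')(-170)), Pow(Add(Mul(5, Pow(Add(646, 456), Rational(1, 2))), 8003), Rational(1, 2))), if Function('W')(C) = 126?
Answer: Add(-12258, Pow(Add(8003, Mul(5, Pow(1102, Rational(1, 2)))), Rational(1, 2))) ≈ -12168.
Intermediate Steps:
Add(Add(Add(2264, -14648), Function('W')(-170)), Pow(Add(Mul(5, Pow(Add(646, 456), Rational(1, 2))), 8003), Rational(1, 2))) = Add(Add(Add(2264, -14648), 126), Pow(Add(Mul(5, Pow(Add(646, 456), Rational(1, 2))), 8003), Rational(1, 2))) = Add(Add(-12384, 126), Pow(Add(Mul(5, Pow(1102, Rational(1, 2))), 8003), Rational(1, 2))) = Add(-12258, Pow(Add(8003, Mul(5, Pow(1102, Rational(1, 2)))), Rational(1, 2)))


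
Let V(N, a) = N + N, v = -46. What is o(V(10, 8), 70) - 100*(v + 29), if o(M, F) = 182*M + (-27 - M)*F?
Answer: 2050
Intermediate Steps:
V(N, a) = 2*N
o(M, F) = 182*M + F*(-27 - M)
o(V(10, 8), 70) - 100*(v + 29) = (-27*70 + 182*(2*10) - 1*70*2*10) - 100*(-46 + 29) = (-1890 + 182*20 - 1*70*20) - 100*(-17) = (-1890 + 3640 - 1400) - 1*(-1700) = 350 + 1700 = 2050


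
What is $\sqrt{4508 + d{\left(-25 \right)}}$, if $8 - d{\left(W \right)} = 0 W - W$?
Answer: $3 \sqrt{499} \approx 67.015$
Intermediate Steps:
$d{\left(W \right)} = 8 + W$ ($d{\left(W \right)} = 8 - \left(0 W - W\right) = 8 - \left(0 - W\right) = 8 - - W = 8 + W$)
$\sqrt{4508 + d{\left(-25 \right)}} = \sqrt{4508 + \left(8 - 25\right)} = \sqrt{4508 - 17} = \sqrt{4491} = 3 \sqrt{499}$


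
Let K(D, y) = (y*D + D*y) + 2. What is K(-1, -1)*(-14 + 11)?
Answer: -12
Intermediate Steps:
K(D, y) = 2 + 2*D*y (K(D, y) = (D*y + D*y) + 2 = 2*D*y + 2 = 2 + 2*D*y)
K(-1, -1)*(-14 + 11) = (2 + 2*(-1)*(-1))*(-14 + 11) = (2 + 2)*(-3) = 4*(-3) = -12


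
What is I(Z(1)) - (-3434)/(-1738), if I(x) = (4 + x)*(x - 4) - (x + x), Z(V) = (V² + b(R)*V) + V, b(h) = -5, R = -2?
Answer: -2586/869 ≈ -2.9758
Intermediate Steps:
Z(V) = V² - 4*V (Z(V) = (V² - 5*V) + V = V² - 4*V)
I(x) = -2*x + (-4 + x)*(4 + x) (I(x) = (4 + x)*(-4 + x) - 2*x = (-4 + x)*(4 + x) - 2*x = -2*x + (-4 + x)*(4 + x))
I(Z(1)) - (-3434)/(-1738) = (-16 + (1*(-4 + 1))² - 2*(-4 + 1)) - (-3434)/(-1738) = (-16 + (1*(-3))² - 2*(-3)) - (-3434)*(-1)/1738 = (-16 + (-3)² - 2*(-3)) - 1*1717/869 = (-16 + 9 + 6) - 1717/869 = -1 - 1717/869 = -2586/869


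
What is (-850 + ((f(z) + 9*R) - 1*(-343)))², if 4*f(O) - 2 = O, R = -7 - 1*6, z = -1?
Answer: 6225025/16 ≈ 3.8906e+5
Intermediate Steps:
R = -13 (R = -7 - 6 = -13)
f(O) = ½ + O/4
(-850 + ((f(z) + 9*R) - 1*(-343)))² = (-850 + (((½ + (¼)*(-1)) + 9*(-13)) - 1*(-343)))² = (-850 + (((½ - ¼) - 117) + 343))² = (-850 + ((¼ - 117) + 343))² = (-850 + (-467/4 + 343))² = (-850 + 905/4)² = (-2495/4)² = 6225025/16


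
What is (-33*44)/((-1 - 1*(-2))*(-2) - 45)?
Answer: 1452/47 ≈ 30.894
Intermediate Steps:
(-33*44)/((-1 - 1*(-2))*(-2) - 45) = -1452/((-1 + 2)*(-2) - 45) = -1452/(1*(-2) - 45) = -1452/(-2 - 45) = -1452/(-47) = -1452*(-1/47) = 1452/47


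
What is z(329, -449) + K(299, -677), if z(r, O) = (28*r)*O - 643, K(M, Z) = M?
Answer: -4136532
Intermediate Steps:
z(r, O) = -643 + 28*O*r (z(r, O) = 28*O*r - 643 = -643 + 28*O*r)
z(329, -449) + K(299, -677) = (-643 + 28*(-449)*329) + 299 = (-643 - 4136188) + 299 = -4136831 + 299 = -4136532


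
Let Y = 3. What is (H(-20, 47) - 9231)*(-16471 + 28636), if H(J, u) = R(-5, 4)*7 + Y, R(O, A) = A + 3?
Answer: -111662535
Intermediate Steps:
R(O, A) = 3 + A
H(J, u) = 52 (H(J, u) = (3 + 4)*7 + 3 = 7*7 + 3 = 49 + 3 = 52)
(H(-20, 47) - 9231)*(-16471 + 28636) = (52 - 9231)*(-16471 + 28636) = -9179*12165 = -111662535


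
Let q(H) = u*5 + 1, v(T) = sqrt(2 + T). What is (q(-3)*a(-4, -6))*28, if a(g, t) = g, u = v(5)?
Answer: -112 - 560*sqrt(7) ≈ -1593.6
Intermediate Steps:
u = sqrt(7) (u = sqrt(2 + 5) = sqrt(7) ≈ 2.6458)
q(H) = 1 + 5*sqrt(7) (q(H) = sqrt(7)*5 + 1 = 5*sqrt(7) + 1 = 1 + 5*sqrt(7))
(q(-3)*a(-4, -6))*28 = ((1 + 5*sqrt(7))*(-4))*28 = (-4 - 20*sqrt(7))*28 = -112 - 560*sqrt(7)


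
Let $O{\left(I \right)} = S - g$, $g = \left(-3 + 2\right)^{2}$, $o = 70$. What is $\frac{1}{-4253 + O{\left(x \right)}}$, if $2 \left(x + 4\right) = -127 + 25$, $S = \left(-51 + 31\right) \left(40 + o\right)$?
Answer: $- \frac{1}{6454} \approx -0.00015494$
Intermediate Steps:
$g = 1$ ($g = \left(-1\right)^{2} = 1$)
$S = -2200$ ($S = \left(-51 + 31\right) \left(40 + 70\right) = \left(-20\right) 110 = -2200$)
$x = -55$ ($x = -4 + \frac{-127 + 25}{2} = -4 + \frac{1}{2} \left(-102\right) = -4 - 51 = -55$)
$O{\left(I \right)} = -2201$ ($O{\left(I \right)} = -2200 - 1 = -2201$)
$\frac{1}{-4253 + O{\left(x \right)}} = \frac{1}{-4253 - 2201} = \frac{1}{-6454} = - \frac{1}{6454}$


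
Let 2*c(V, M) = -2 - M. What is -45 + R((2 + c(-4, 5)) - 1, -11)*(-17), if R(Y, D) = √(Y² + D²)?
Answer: -45 - 17*√509/2 ≈ -236.77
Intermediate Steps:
c(V, M) = -1 - M/2 (c(V, M) = (-2 - M)/2 = -1 - M/2)
R(Y, D) = √(D² + Y²)
-45 + R((2 + c(-4, 5)) - 1, -11)*(-17) = -45 + √((-11)² + ((2 + (-1 - ½*5)) - 1)²)*(-17) = -45 + √(121 + ((2 + (-1 - 5/2)) - 1)²)*(-17) = -45 + √(121 + ((2 - 7/2) - 1)²)*(-17) = -45 + √(121 + (-3/2 - 1)²)*(-17) = -45 + √(121 + (-5/2)²)*(-17) = -45 + √(121 + 25/4)*(-17) = -45 + √(509/4)*(-17) = -45 + (√509/2)*(-17) = -45 - 17*√509/2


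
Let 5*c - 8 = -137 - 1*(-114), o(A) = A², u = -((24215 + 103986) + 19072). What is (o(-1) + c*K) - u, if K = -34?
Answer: 147376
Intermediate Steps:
u = -147273 (u = -(128201 + 19072) = -1*147273 = -147273)
c = -3 (c = 8/5 + (-137 - 1*(-114))/5 = 8/5 + (-137 + 114)/5 = 8/5 + (⅕)*(-23) = 8/5 - 23/5 = -3)
(o(-1) + c*K) - u = ((-1)² - 3*(-34)) - 1*(-147273) = (1 + 102) + 147273 = 103 + 147273 = 147376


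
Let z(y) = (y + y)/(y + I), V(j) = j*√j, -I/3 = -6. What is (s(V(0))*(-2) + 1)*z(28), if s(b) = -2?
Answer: 140/23 ≈ 6.0870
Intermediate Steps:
I = 18 (I = -3*(-6) = 18)
V(j) = j^(3/2)
z(y) = 2*y/(18 + y) (z(y) = (y + y)/(y + 18) = (2*y)/(18 + y) = 2*y/(18 + y))
(s(V(0))*(-2) + 1)*z(28) = (-2*(-2) + 1)*(2*28/(18 + 28)) = (4 + 1)*(2*28/46) = 5*(2*28*(1/46)) = 5*(28/23) = 140/23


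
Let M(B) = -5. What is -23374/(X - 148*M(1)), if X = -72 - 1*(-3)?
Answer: -23374/671 ≈ -34.835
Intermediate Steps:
X = -69 (X = -72 + 3 = -69)
-23374/(X - 148*M(1)) = -23374/(-69 - 148*(-5)) = -23374/(-69 + 740) = -23374/671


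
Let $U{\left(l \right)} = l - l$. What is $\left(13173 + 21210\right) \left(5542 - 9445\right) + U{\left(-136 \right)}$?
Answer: $-134196849$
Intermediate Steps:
$U{\left(l \right)} = 0$
$\left(13173 + 21210\right) \left(5542 - 9445\right) + U{\left(-136 \right)} = \left(13173 + 21210\right) \left(5542 - 9445\right) + 0 = 34383 \left(-3903\right) + 0 = -134196849 + 0 = -134196849$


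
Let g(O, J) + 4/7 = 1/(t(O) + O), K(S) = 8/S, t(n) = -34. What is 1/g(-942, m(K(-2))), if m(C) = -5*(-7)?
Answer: -6832/3911 ≈ -1.7469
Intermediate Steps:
m(C) = 35
g(O, J) = -4/7 + 1/(-34 + O)
1/g(-942, m(K(-2))) = 1/((143 - 4*(-942))/(7*(-34 - 942))) = 1/((⅐)*(143 + 3768)/(-976)) = 1/((⅐)*(-1/976)*3911) = 1/(-3911/6832) = -6832/3911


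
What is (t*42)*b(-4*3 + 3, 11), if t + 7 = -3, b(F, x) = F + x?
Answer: -840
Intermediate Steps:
t = -10 (t = -7 - 3 = -10)
(t*42)*b(-4*3 + 3, 11) = (-10*42)*((-4*3 + 3) + 11) = -420*((-12 + 3) + 11) = -420*(-9 + 11) = -420*2 = -840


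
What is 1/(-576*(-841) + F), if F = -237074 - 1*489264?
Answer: -1/241922 ≈ -4.1336e-6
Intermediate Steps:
F = -726338 (F = -237074 - 489264 = -726338)
1/(-576*(-841) + F) = 1/(-576*(-841) - 726338) = 1/(484416 - 726338) = 1/(-241922) = -1/241922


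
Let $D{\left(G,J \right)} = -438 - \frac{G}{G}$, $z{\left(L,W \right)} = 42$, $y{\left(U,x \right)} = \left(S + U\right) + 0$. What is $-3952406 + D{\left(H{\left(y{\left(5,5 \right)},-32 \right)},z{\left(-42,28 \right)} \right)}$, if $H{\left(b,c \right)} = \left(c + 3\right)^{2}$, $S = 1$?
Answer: $-3952845$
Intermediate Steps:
$y{\left(U,x \right)} = 1 + U$ ($y{\left(U,x \right)} = \left(1 + U\right) + 0 = 1 + U$)
$H{\left(b,c \right)} = \left(3 + c\right)^{2}$
$D{\left(G,J \right)} = -439$ ($D{\left(G,J \right)} = -438 - 1 = -439$)
$-3952406 + D{\left(H{\left(y{\left(5,5 \right)},-32 \right)},z{\left(-42,28 \right)} \right)} = -3952406 - 439 = -3952845$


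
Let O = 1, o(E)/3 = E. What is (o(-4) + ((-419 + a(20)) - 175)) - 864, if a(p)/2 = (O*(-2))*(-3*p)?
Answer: -1230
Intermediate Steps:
o(E) = 3*E
a(p) = 12*p (a(p) = 2*((1*(-2))*(-3*p)) = 2*(-(-6)*p) = 2*(6*p) = 12*p)
(o(-4) + ((-419 + a(20)) - 175)) - 864 = (3*(-4) + ((-419 + 12*20) - 175)) - 864 = (-12 + ((-419 + 240) - 175)) - 864 = (-12 + (-179 - 175)) - 864 = (-12 - 354) - 864 = -366 - 864 = -1230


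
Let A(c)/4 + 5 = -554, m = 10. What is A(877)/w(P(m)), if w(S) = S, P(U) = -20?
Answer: 559/5 ≈ 111.80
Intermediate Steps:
A(c) = -2236 (A(c) = -20 + 4*(-554) = -20 - 2216 = -2236)
A(877)/w(P(m)) = -2236/(-20) = -2236*(-1/20) = 559/5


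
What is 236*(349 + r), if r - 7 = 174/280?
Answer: 2945693/35 ≈ 84163.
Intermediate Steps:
r = 1067/140 (r = 7 + 174/280 = 7 + 174*(1/280) = 7 + 87/140 = 1067/140 ≈ 7.6214)
236*(349 + r) = 236*(349 + 1067/140) = 236*(49927/140) = 2945693/35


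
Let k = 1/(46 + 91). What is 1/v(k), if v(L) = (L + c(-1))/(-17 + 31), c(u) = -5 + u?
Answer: -1918/821 ≈ -2.3362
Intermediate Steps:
k = 1/137 ≈ 0.0072993
v(L) = -3/7 + L/14 (v(L) = (L + (-5 - 1))/(-17 + 31) = (L - 6)/14 = (-6 + L)*(1/14) = -3/7 + L/14)
1/v(k) = 1/(-3/7 + (1/14)*(1/137)) = 1/(-3/7 + 1/1918) = 1/(-821/1918) = -1918/821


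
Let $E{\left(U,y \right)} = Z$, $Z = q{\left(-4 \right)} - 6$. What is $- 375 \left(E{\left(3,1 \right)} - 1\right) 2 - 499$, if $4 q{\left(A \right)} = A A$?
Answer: $1751$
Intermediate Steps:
$q{\left(A \right)} = \frac{A^{2}}{4}$ ($q{\left(A \right)} = \frac{A A}{4} = \frac{A^{2}}{4}$)
$Z = -2$ ($Z = \frac{\left(-4\right)^{2}}{4} - 6 = \frac{1}{4} \cdot 16 - 6 = 4 - 6 = -2$)
$E{\left(U,y \right)} = -2$
$- 375 \left(E{\left(3,1 \right)} - 1\right) 2 - 499 = - 375 \left(-2 - 1\right) 2 - 499 = - 375 \left(\left(-3\right) 2\right) - 499 = \left(-375\right) \left(-6\right) - 499 = 2250 - 499 = 1751$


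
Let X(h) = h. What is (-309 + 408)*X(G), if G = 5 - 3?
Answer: 198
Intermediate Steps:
G = 2
(-309 + 408)*X(G) = (-309 + 408)*2 = 99*2 = 198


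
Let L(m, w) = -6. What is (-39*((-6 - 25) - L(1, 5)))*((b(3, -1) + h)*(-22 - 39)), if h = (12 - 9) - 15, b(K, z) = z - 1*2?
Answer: 892125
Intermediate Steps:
b(K, z) = -2 + z (b(K, z) = z - 2 = -2 + z)
h = -12 (h = 3 - 15 = -12)
(-39*((-6 - 25) - L(1, 5)))*((b(3, -1) + h)*(-22 - 39)) = (-39*((-6 - 25) - 1*(-6)))*(((-2 - 1) - 12)*(-22 - 39)) = (-39*(-31 + 6))*((-3 - 12)*(-61)) = (-39*(-25))*(-15*(-61)) = 975*915 = 892125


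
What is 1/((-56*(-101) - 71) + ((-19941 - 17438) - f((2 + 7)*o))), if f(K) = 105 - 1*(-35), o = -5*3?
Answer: -1/31934 ≈ -3.1315e-5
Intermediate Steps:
o = -15
f(K) = 140 (f(K) = 105 + 35 = 140)
1/((-56*(-101) - 71) + ((-19941 - 17438) - f((2 + 7)*o))) = 1/((-56*(-101) - 71) + ((-19941 - 17438) - 1*140)) = 1/((5656 - 71) + (-37379 - 140)) = 1/(5585 - 37519) = 1/(-31934) = -1/31934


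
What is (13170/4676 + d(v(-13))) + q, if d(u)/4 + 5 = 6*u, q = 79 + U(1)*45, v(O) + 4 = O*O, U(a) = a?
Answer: 9508217/2338 ≈ 4066.8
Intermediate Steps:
v(O) = -4 + O² (v(O) = -4 + O*O = -4 + O²)
q = 124 (q = 79 + 1*45 = 79 + 45 = 124)
d(u) = -20 + 24*u (d(u) = -20 + 4*(6*u) = -20 + 24*u)
(13170/4676 + d(v(-13))) + q = (13170/4676 + (-20 + 24*(-4 + (-13)²))) + 124 = (13170*(1/4676) + (-20 + 24*(-4 + 169))) + 124 = (6585/2338 + (-20 + 24*165)) + 124 = (6585/2338 + (-20 + 3960)) + 124 = (6585/2338 + 3940) + 124 = 9218305/2338 + 124 = 9508217/2338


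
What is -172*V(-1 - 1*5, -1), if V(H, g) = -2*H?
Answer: -2064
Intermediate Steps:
-172*V(-1 - 1*5, -1) = -(-344)*(-1 - 1*5) = -(-344)*(-1 - 5) = -(-344)*(-6) = -172*12 = -2064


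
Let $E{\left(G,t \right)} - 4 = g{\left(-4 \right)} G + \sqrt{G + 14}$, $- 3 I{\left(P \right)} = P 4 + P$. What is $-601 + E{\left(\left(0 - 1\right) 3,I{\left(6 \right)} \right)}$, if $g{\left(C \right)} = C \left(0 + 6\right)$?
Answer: $-525 + \sqrt{11} \approx -521.68$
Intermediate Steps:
$g{\left(C \right)} = 6 C$ ($g{\left(C \right)} = C 6 = 6 C$)
$I{\left(P \right)} = - \frac{5 P}{3}$ ($I{\left(P \right)} = - \frac{P 4 + P}{3} = - \frac{4 P + P}{3} = - \frac{5 P}{3}$)
$E{\left(G,t \right)} = 4 + \sqrt{14 + G} - 24 G$ ($E{\left(G,t \right)} = 4 + \left(6 \left(-4\right) G + \sqrt{G + 14}\right) = 4 - \left(- \sqrt{14 + G} + 24 G\right) = 4 + \sqrt{14 + G} - 24 G$)
$-601 + E{\left(\left(0 - 1\right) 3,I{\left(6 \right)} \right)} = -601 + \left(4 + \sqrt{14 + \left(0 - 1\right) 3} - 24 \left(0 - 1\right) 3\right) = -601 + \left(4 + \sqrt{14 - 3} - 24 \left(\left(-1\right) 3\right)\right) = -601 + \left(4 + \sqrt{14 - 3} - -72\right) = -601 + \left(4 + \sqrt{11} + 72\right) = -601 + \left(76 + \sqrt{11}\right) = -525 + \sqrt{11}$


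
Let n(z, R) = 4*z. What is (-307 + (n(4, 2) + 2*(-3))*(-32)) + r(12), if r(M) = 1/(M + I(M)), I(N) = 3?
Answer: -9404/15 ≈ -626.93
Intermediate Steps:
r(M) = 1/(3 + M) (r(M) = 1/(M + 3) = 1/(3 + M))
(-307 + (n(4, 2) + 2*(-3))*(-32)) + r(12) = (-307 + (4*4 + 2*(-3))*(-32)) + 1/(3 + 12) = (-307 + (16 - 6)*(-32)) + 1/15 = (-307 + 10*(-32)) + 1/15 = (-307 - 320) + 1/15 = -627 + 1/15 = -9404/15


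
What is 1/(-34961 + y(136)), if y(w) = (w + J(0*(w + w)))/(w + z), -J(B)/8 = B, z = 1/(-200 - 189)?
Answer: -52903/1849488879 ≈ -2.8604e-5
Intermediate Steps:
z = -1/389 (z = 1/(-389) = -1/389 ≈ -0.0025707)
J(B) = -8*B
y(w) = w/(-1/389 + w) (y(w) = (w - 0*(w + w))/(w - 1/389) = (w - 0*2*w)/(-1/389 + w) = (w - 8*0)/(-1/389 + w) = (w + 0)/(-1/389 + w) = w/(-1/389 + w))
1/(-34961 + y(136)) = 1/(-34961 + 389*136/(-1 + 389*136)) = 1/(-34961 + 389*136/(-1 + 52904)) = 1/(-34961 + 389*136/52903) = 1/(-34961 + 389*136*(1/52903)) = 1/(-34961 + 52904/52903) = 1/(-1849488879/52903) = -52903/1849488879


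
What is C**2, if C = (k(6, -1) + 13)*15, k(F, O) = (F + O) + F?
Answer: 129600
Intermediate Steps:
k(F, O) = O + 2*F
C = 360 (C = ((-1 + 2*6) + 13)*15 = ((-1 + 12) + 13)*15 = (11 + 13)*15 = 24*15 = 360)
C**2 = 360**2 = 129600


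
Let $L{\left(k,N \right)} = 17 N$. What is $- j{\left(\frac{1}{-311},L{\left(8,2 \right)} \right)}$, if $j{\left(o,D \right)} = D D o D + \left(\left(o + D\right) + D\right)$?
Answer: $\frac{18157}{311} \approx 58.383$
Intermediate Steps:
$j{\left(o,D \right)} = o + 2 D + o D^{3}$ ($j{\left(o,D \right)} = D^{2} o D + \left(\left(D + o\right) + D\right) = o D^{2} D + \left(o + 2 D\right) = o D^{3} + \left(o + 2 D\right) = o + 2 D + o D^{3}$)
$- j{\left(\frac{1}{-311},L{\left(8,2 \right)} \right)} = - (\frac{1}{-311} + 2 \cdot 17 \cdot 2 + \frac{\left(17 \cdot 2\right)^{3}}{-311}) = - (- \frac{1}{311} + 2 \cdot 34 - \frac{34^{3}}{311}) = - (- \frac{1}{311} + 68 - \frac{39304}{311}) = \left(-1\right) \left(- \frac{18157}{311}\right) = \frac{18157}{311}$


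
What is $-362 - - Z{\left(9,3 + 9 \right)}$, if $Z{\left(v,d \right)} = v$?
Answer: $-353$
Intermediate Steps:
$-362 - - Z{\left(9,3 + 9 \right)} = -362 - \left(-1\right) 9 = -362 - -9 = -362 + 9 = -353$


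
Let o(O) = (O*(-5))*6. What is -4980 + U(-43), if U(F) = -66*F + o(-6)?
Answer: -1962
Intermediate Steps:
o(O) = -30*O (o(O) = -5*O*6 = -30*O)
U(F) = 180 - 66*F (U(F) = -66*F - 30*(-6) = -66*F + 180 = 180 - 66*F)
-4980 + U(-43) = -4980 + (180 - 66*(-43)) = -4980 + (180 + 2838) = -4980 + 3018 = -1962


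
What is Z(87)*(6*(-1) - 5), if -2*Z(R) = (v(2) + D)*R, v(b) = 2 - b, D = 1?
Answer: 957/2 ≈ 478.50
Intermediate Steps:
Z(R) = -R/2 (Z(R) = -((2 - 1*2) + 1)*R/2 = -((2 - 2) + 1)*R/2 = -(0 + 1)*R/2 = -R/2)
Z(87)*(6*(-1) - 5) = (-1/2*87)*(6*(-1) - 5) = -87*(-6 - 5)/2 = -87/2*(-11) = 957/2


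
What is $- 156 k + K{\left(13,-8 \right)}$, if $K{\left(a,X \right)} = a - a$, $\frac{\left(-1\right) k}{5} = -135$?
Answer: $-105300$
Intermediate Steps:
$k = 675$ ($k = \left(-5\right) \left(-135\right) = 675$)
$K{\left(a,X \right)} = 0$
$- 156 k + K{\left(13,-8 \right)} = \left(-156\right) 675 + 0 = -105300 + 0 = -105300$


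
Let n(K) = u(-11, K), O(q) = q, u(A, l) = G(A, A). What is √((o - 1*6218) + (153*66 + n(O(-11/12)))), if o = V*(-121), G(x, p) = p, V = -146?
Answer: √21535 ≈ 146.75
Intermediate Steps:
u(A, l) = A
n(K) = -11
o = 17666 (o = -146*(-121) = 17666)
√((o - 1*6218) + (153*66 + n(O(-11/12)))) = √((17666 - 1*6218) + (153*66 - 11)) = √((17666 - 6218) + (10098 - 11)) = √(11448 + 10087) = √21535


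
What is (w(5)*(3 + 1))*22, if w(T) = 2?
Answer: 176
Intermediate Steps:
(w(5)*(3 + 1))*22 = (2*(3 + 1))*22 = (2*4)*22 = 8*22 = 176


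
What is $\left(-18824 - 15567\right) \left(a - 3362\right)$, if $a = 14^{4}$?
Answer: $-1205542114$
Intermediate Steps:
$a = 38416$
$\left(-18824 - 15567\right) \left(a - 3362\right) = \left(-18824 - 15567\right) \left(38416 - 3362\right) = \left(-34391\right) 35054 = -1205542114$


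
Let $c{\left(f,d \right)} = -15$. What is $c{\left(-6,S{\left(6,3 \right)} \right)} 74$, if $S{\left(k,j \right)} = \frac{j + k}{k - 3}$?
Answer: $-1110$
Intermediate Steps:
$S{\left(k,j \right)} = \frac{j + k}{-3 + k}$
$c{\left(-6,S{\left(6,3 \right)} \right)} 74 = \left(-15\right) 74 = -1110$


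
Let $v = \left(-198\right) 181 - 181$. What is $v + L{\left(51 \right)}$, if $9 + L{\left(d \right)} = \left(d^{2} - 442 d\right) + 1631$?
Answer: $-54338$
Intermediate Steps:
$v = -36019$ ($v = -35838 - 181 = -36019$)
$L{\left(d \right)} = 1622 + d^{2} - 442 d$ ($L{\left(d \right)} = -9 + \left(\left(d^{2} - 442 d\right) + 1631\right) = -9 + \left(1631 + d^{2} - 442 d\right) = 1622 + d^{2} - 442 d$)
$v + L{\left(51 \right)} = -36019 + \left(1622 + 51^{2} - 22542\right) = -36019 + \left(1622 + 2601 - 22542\right) = -36019 - 18319 = -54338$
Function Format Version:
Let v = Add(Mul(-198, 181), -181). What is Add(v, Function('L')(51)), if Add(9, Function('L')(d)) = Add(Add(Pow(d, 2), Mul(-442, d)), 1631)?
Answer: -54338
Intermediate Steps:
v = -36019 (v = Add(-35838, -181) = -36019)
Function('L')(d) = Add(1622, Pow(d, 2), Mul(-442, d)) (Function('L')(d) = Add(-9, Add(Add(Pow(d, 2), Mul(-442, d)), 1631)) = Add(-9, Add(1631, Pow(d, 2), Mul(-442, d))) = Add(1622, Pow(d, 2), Mul(-442, d)))
Add(v, Function('L')(51)) = Add(-36019, Add(1622, Pow(51, 2), Mul(-442, 51))) = Add(-36019, Add(1622, 2601, -22542)) = Add(-36019, -18319) = -54338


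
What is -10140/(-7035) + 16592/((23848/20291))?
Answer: 19739192602/1398089 ≈ 14119.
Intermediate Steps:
-10140/(-7035) + 16592/((23848/20291)) = -10140*(-1/7035) + 16592/((23848*(1/20291))) = 676/469 + 16592/(23848/20291) = 676/469 + 16592*(20291/23848) = 676/469 + 42083534/2981 = 19739192602/1398089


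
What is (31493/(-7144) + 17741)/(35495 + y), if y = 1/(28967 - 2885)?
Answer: 1652427861651/3306888271052 ≈ 0.49969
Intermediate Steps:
y = 1/26082 ≈ 3.8341e-5
(31493/(-7144) + 17741)/(35495 + y) = (31493/(-7144) + 17741)/(35495 + 1/26082) = (31493*(-1/7144) + 17741)/(925780591/26082) = (-31493/7144 + 17741)*(26082/925780591) = (126710211/7144)*(26082/925780591) = 1652427861651/3306888271052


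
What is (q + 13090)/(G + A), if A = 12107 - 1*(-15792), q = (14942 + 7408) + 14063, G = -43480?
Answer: -49503/15581 ≈ -3.1771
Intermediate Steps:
q = 36413 (q = 22350 + 14063 = 36413)
A = 27899 (A = 12107 + 15792 = 27899)
(q + 13090)/(G + A) = (36413 + 13090)/(-43480 + 27899) = 49503/(-15581) = 49503*(-1/15581) = -49503/15581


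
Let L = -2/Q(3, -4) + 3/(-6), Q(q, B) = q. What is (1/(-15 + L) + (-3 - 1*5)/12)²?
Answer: 44944/84681 ≈ 0.53074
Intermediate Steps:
L = -7/6 (L = -2/3 + 3/(-6) = -2*⅓ + 3*(-⅙) = -⅔ - ½ = -7/6 ≈ -1.1667)
(1/(-15 + L) + (-3 - 1*5)/12)² = (1/(-15 - 7/6) + (-3 - 1*5)/12)² = (1/(-97/6) + (-3 - 5)*(1/12))² = (-6/97 - 8*1/12)² = (-6/97 - ⅔)² = (-212/291)² = 44944/84681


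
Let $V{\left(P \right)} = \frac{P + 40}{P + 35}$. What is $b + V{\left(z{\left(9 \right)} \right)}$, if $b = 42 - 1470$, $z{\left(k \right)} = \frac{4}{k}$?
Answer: $- \frac{455168}{319} \approx -1426.9$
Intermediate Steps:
$V{\left(P \right)} = \frac{40 + P}{35 + P}$
$b = -1428$
$b + V{\left(z{\left(9 \right)} \right)} = -1428 + \frac{40 + \frac{4}{9}}{35 + \frac{4}{9}} = -1428 + \frac{1}{\frac{319}{9}} \cdot \frac{364}{9} = -1428 + \frac{9}{319} \cdot \frac{364}{9} = -1428 + \frac{364}{319} = - \frac{455168}{319}$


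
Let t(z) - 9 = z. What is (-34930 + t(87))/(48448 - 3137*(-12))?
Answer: -17417/43046 ≈ -0.40461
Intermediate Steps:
t(z) = 9 + z
(-34930 + t(87))/(48448 - 3137*(-12)) = (-34930 + (9 + 87))/(48448 - 3137*(-12)) = (-34930 + 96)/(48448 + 37644) = -34834/86092 = -34834*1/86092 = -17417/43046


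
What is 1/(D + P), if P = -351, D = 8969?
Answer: 1/8618 ≈ 0.00011604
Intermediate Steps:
1/(D + P) = 1/(8969 - 351) = 1/8618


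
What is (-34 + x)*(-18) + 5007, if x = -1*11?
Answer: 5817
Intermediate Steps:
x = -11
(-34 + x)*(-18) + 5007 = (-34 - 11)*(-18) + 5007 = -45*(-18) + 5007 = 810 + 5007 = 5817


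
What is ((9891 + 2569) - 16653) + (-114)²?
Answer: 8803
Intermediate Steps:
((9891 + 2569) - 16653) + (-114)² = (12460 - 16653) + 12996 = -4193 + 12996 = 8803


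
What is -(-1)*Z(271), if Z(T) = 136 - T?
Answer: -135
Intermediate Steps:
-(-1)*Z(271) = -(-1)*(136 - 1*271) = -(-1)*(136 - 271) = -(-1)*(-135) = -1*135 = -135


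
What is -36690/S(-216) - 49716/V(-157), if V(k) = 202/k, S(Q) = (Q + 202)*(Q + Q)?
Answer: 3933310033/101808 ≈ 38635.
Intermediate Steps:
S(Q) = 2*Q*(202 + Q) (S(Q) = (202 + Q)*(2*Q) = 2*Q*(202 + Q))
-36690/S(-216) - 49716/V(-157) = -36690*(-1/(432*(202 - 216))) - 49716/(202/(-157)) = -36690/(2*(-216)*(-14)) - 49716/(202*(-1/157)) = -36690/6048 - 49716/(-202/157) = -36690*1/6048 - 49716*(-157/202) = -6115/1008 + 3902706/101 = 3933310033/101808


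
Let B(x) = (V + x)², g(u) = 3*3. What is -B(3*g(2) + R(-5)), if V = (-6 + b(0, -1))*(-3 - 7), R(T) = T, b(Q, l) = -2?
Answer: -10404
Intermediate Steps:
V = 80 (V = (-6 - 2)*(-3 - 7) = -8*(-10) = 80)
g(u) = 9
B(x) = (80 + x)²
-B(3*g(2) + R(-5)) = -(80 + (3*9 - 5))² = -(80 + (27 - 5))² = -(80 + 22)² = -1*102² = -1*10404 = -10404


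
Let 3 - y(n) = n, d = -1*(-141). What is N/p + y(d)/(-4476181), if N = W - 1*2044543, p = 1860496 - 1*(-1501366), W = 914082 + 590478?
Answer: -2416597707967/15048302809022 ≈ -0.16059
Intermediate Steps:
W = 1504560
d = 141
p = 3361862 (p = 1860496 + 1501366 = 3361862)
N = -539983 (N = 1504560 - 1*2044543 = 1504560 - 2044543 = -539983)
y(n) = 3 - n
N/p + y(d)/(-4476181) = -539983/3361862 + (3 - 1*141)/(-4476181) = -539983*1/3361862 + (3 - 141)*(-1/4476181) = -539983/3361862 - 138*(-1/4476181) = -539983/3361862 + 138/4476181 = -2416597707967/15048302809022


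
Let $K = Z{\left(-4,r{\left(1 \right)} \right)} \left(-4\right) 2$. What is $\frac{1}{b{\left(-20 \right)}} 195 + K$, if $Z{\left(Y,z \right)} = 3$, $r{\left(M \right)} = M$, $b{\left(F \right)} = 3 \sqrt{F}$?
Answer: $-24 - \frac{13 i \sqrt{5}}{2} \approx -24.0 - 14.534 i$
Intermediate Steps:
$K = -24$ ($K = 3 \left(-4\right) 2 = \left(-12\right) 2 = -24$)
$\frac{1}{b{\left(-20 \right)}} 195 + K = \frac{1}{3 \sqrt{-20}} \cdot 195 - 24 = \frac{1}{3 \cdot 2 i \sqrt{5}} \cdot 195 - 24 = \frac{1}{6 i \sqrt{5}} \cdot 195 - 24 = - \frac{i \sqrt{5}}{30} \cdot 195 - 24 = - \frac{13 i \sqrt{5}}{2} - 24 = -24 - \frac{13 i \sqrt{5}}{2}$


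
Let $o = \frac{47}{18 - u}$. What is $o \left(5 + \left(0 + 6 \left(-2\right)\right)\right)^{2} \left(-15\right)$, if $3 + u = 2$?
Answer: $- \frac{34545}{19} \approx -1818.2$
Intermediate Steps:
$u = -1$ ($u = -3 + 2 = -1$)
$o = \frac{47}{19}$ ($o = \frac{47}{18 - -1} = \frac{47}{18 + 1} = \frac{47}{19} \approx 2.4737$)
$o \left(5 + \left(0 + 6 \left(-2\right)\right)\right)^{2} \left(-15\right) = \frac{47 \left(5 + \left(0 + 6 \left(-2\right)\right)\right)^{2}}{19} \left(-15\right) = \frac{47 \left(5 + \left(0 - 12\right)\right)^{2}}{19} \left(-15\right) = \frac{47 \left(5 - 12\right)^{2}}{19} \left(-15\right) = \frac{47 \left(-7\right)^{2}}{19} \left(-15\right) = \frac{47}{19} \cdot 49 \left(-15\right) = \frac{2303}{19} \left(-15\right) = - \frac{34545}{19}$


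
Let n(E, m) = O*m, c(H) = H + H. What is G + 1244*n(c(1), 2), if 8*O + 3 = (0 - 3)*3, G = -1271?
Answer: -5003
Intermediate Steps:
c(H) = 2*H
O = -3/2 (O = -3/8 + ((0 - 3)*3)/8 = -3/8 + (-3*3)/8 = -3/8 + (⅛)*(-9) = -3/8 - 9/8 = -3/2 ≈ -1.5000)
n(E, m) = -3*m/2
G + 1244*n(c(1), 2) = -1271 + 1244*(-3/2*2) = -1271 + 1244*(-3) = -1271 - 3732 = -5003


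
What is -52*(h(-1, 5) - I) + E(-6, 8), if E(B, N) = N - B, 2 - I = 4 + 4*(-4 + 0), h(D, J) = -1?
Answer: 794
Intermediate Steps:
I = 14 (I = 2 - (4 + 4*(-4 + 0)) = 2 - (4 + 4*(-4)) = 2 - (4 - 16) = 2 - 1*(-12) = 2 + 12 = 14)
-52*(h(-1, 5) - I) + E(-6, 8) = -52*(-1 - 1*14) + (8 - 1*(-6)) = -52*(-1 - 14) + (8 + 6) = -52*(-15) + 14 = 780 + 14 = 794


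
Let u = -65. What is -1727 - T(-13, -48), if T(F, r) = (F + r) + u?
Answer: -1601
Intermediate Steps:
T(F, r) = -65 + F + r (T(F, r) = (F + r) - 65 = -65 + F + r)
-1727 - T(-13, -48) = -1727 - (-65 - 13 - 48) = -1727 - 1*(-126) = -1727 + 126 = -1601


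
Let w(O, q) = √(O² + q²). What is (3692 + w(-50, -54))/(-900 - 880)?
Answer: -923/445 - √1354/890 ≈ -2.1155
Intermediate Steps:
(3692 + w(-50, -54))/(-900 - 880) = (3692 + √((-50)² + (-54)²))/(-900 - 880) = (3692 + √(2500 + 2916))/(-1780) = (3692 + √5416)*(-1/1780) = (3692 + 2*√1354)*(-1/1780) = -923/445 - √1354/890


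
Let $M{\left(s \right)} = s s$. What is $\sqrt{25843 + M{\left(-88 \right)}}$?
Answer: $\sqrt{33587} \approx 183.27$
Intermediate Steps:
$M{\left(s \right)} = s^{2}$
$\sqrt{25843 + M{\left(-88 \right)}} = \sqrt{25843 + \left(-88\right)^{2}} = \sqrt{25843 + 7744} = \sqrt{33587}$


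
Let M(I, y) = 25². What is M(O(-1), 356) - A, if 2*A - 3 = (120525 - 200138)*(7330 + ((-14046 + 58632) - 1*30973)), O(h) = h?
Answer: 833668153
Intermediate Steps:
M(I, y) = 625
A = -833667528 (A = 3/2 + ((120525 - 200138)*(7330 + ((-14046 + 58632) - 1*30973)))/2 = 3/2 + (-79613*(7330 + (44586 - 30973)))/2 = 3/2 + (-79613*(7330 + 13613))/2 = 3/2 + (-79613*20943)/2 = 3/2 + (½)*(-1667335059) = 3/2 - 1667335059/2 = -833667528)
M(O(-1), 356) - A = 625 - 1*(-833667528) = 625 + 833667528 = 833668153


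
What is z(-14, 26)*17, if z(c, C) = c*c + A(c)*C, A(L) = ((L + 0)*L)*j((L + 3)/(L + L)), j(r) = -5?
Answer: -429828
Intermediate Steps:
A(L) = -5*L**2 (A(L) = ((L + 0)*L)*(-5) = (L*L)*(-5) = L**2*(-5) = -5*L**2)
z(c, C) = c**2 - 5*C*c**2 (z(c, C) = c*c + (-5*c**2)*C = c**2 - 5*C*c**2)
z(-14, 26)*17 = ((-14)**2*(1 - 5*26))*17 = (196*(1 - 130))*17 = (196*(-129))*17 = -25284*17 = -429828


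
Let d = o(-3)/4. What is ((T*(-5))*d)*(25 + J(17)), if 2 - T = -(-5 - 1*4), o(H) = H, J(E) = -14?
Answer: -1155/4 ≈ -288.75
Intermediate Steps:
d = -¾ (d = -3/4 = -3*¼ = -¾ ≈ -0.75000)
T = -7 (T = 2 - (-1)*(-5 - 1*4) = 2 - (-1)*(-5 - 4) = 2 - (-1)*(-9) = 2 - 1*9 = 2 - 9 = -7)
((T*(-5))*d)*(25 + J(17)) = (-7*(-5)*(-¾))*(25 - 14) = (35*(-¾))*11 = -105/4*11 = -1155/4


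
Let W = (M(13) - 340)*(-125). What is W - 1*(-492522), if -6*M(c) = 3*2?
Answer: 535147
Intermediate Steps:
M(c) = -1 (M(c) = -2/2 = -⅙*6 = -1)
W = 42625 (W = (-1 - 340)*(-125) = -341*(-125) = 42625)
W - 1*(-492522) = 42625 - 1*(-492522) = 42625 + 492522 = 535147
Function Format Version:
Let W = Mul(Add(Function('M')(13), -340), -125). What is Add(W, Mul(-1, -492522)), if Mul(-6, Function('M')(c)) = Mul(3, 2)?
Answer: 535147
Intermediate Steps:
Function('M')(c) = -1 (Function('M')(c) = Mul(Rational(-1, 6), Mul(3, 2)) = Mul(Rational(-1, 6), 6) = -1)
W = 42625 (W = Mul(Add(-1, -340), -125) = Mul(-341, -125) = 42625)
Add(W, Mul(-1, -492522)) = Add(42625, Mul(-1, -492522)) = Add(42625, 492522) = 535147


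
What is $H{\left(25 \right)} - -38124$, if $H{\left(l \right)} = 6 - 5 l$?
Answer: $38005$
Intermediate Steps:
$H{\left(25 \right)} - -38124 = \left(6 - 125\right) - -38124 = \left(6 - 125\right) + 38124 = -119 + 38124 = 38005$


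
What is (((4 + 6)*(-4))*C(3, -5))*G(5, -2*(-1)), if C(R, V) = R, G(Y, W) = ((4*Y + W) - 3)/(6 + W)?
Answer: -285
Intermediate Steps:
G(Y, W) = (-3 + W + 4*Y)/(6 + W) (G(Y, W) = ((W + 4*Y) - 3)/(6 + W) = (-3 + W + 4*Y)/(6 + W))
(((4 + 6)*(-4))*C(3, -5))*G(5, -2*(-1)) = (((4 + 6)*(-4))*3)*((-3 - 2*(-1) + 4*5)/(6 - 2*(-1))) = ((10*(-4))*3)*((-3 + 2 + 20)/(6 + 2)) = (-40*3)*(19/8) = -15*19 = -120*19/8 = -285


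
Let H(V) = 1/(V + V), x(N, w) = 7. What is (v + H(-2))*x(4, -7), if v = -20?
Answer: -567/4 ≈ -141.75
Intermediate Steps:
H(V) = 1/(2*V)
(v + H(-2))*x(4, -7) = (-20 + (1/2)/(-2))*7 = (-20 + (1/2)*(-1/2))*7 = (-20 - 1/4)*7 = -81/4*7 = -567/4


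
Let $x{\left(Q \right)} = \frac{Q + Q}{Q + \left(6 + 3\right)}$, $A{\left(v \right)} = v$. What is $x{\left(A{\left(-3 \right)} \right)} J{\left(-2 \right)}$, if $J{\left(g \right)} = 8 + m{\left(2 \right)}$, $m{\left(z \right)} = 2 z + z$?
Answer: $-14$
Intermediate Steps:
$m{\left(z \right)} = 3 z$
$J{\left(g \right)} = 14$ ($J{\left(g \right)} = 8 + 3 \cdot 2 = 8 + 6 = 14$)
$x{\left(Q \right)} = \frac{2 Q}{9 + Q}$ ($x{\left(Q \right)} = \frac{2 Q}{Q + 9} = \frac{2 Q}{9 + Q}$)
$x{\left(A{\left(-3 \right)} \right)} J{\left(-2 \right)} = 2 \left(-3\right) \frac{1}{9 - 3} \cdot 14 = 2 \left(-3\right) \frac{1}{6} \cdot 14 = \left(-1\right) 14 = -14$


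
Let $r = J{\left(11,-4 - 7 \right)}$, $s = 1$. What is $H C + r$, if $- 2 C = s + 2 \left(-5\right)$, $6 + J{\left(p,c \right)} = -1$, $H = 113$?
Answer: $\frac{1003}{2} \approx 501.5$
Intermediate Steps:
$J{\left(p,c \right)} = -7$ ($J{\left(p,c \right)} = -6 - 1 = -7$)
$C = \frac{9}{2}$ ($C = - \frac{1 + 2 \left(-5\right)}{2} = - \frac{1 - 10}{2} = \left(- \frac{1}{2}\right) \left(-9\right) = \frac{9}{2} \approx 4.5$)
$r = -7$
$H C + r = 113 \cdot \frac{9}{2} - 7 = \frac{1017}{2} - 7 = \frac{1003}{2}$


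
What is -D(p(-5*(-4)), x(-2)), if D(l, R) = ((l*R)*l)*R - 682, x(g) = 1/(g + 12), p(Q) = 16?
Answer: 16986/25 ≈ 679.44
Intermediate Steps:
x(g) = 1/(12 + g)
D(l, R) = -682 + R**2*l**2 (D(l, R) = ((R*l)*l)*R - 682 = (R*l**2)*R - 682 = R**2*l**2 - 682 = -682 + R**2*l**2)
-D(p(-5*(-4)), x(-2)) = -(-682 + (1/(12 - 2))**2*16**2) = -(-682 + (1/10)**2*256) = -(-682 + (1/100)*256) = -(-682 + 64/25) = -1*(-16986/25) = 16986/25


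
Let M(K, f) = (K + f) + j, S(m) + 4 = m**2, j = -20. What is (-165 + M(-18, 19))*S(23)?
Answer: -96600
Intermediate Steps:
S(m) = -4 + m**2
M(K, f) = -20 + K + f (M(K, f) = (K + f) - 20 = -20 + K + f)
(-165 + M(-18, 19))*S(23) = (-165 + (-20 - 18 + 19))*(-4 + 23**2) = (-165 - 19)*(-4 + 529) = -184*525 = -96600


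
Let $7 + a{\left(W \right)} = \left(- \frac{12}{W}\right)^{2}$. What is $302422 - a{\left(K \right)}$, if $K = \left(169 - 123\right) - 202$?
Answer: $\frac{51110500}{169} \approx 3.0243 \cdot 10^{5}$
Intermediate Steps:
$K = -156$ ($K = 46 - 202 = -156$)
$a{\left(W \right)} = -7 + \frac{144}{W^{2}}$ ($a{\left(W \right)} = -7 + \left(- \frac{12}{W}\right)^{2} = -7 + \frac{144}{W^{2}}$)
$302422 - a{\left(K \right)} = 302422 - \left(-7 + \frac{144}{24336}\right) = 302422 - \left(-7 + 144 \cdot \frac{1}{24336}\right) = 302422 - \left(-7 + \frac{1}{169}\right) = 302422 - - \frac{1182}{169} = 302422 + \frac{1182}{169} = \frac{51110500}{169}$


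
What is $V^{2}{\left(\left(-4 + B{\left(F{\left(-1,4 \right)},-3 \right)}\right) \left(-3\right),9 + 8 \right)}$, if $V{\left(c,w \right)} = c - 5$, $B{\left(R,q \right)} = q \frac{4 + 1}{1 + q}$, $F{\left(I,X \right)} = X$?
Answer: $\frac{961}{4} \approx 240.25$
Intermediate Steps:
$B{\left(R,q \right)} = \frac{5 q}{1 + q}$ ($B{\left(R,q \right)} = q \frac{5}{1 + q} = \frac{5 q}{1 + q}$)
$V{\left(c,w \right)} = -5 + c$
$V^{2}{\left(\left(-4 + B{\left(F{\left(-1,4 \right)},-3 \right)}\right) \left(-3\right),9 + 8 \right)} = \left(-5 + \left(-4 + 5 \left(-3\right) \frac{1}{1 - 3}\right) \left(-3\right)\right)^{2} = \left(-5 + \left(-4 + 5 \left(-3\right) \frac{1}{-2}\right) \left(-3\right)\right)^{2} = \left(-5 + \left(-4 + 5 \left(-3\right) \left(- \frac{1}{2}\right)\right) \left(-3\right)\right)^{2} = \left(-5 + \left(-4 + \frac{15}{2}\right) \left(-3\right)\right)^{2} = \left(-5 + \frac{7}{2} \left(-3\right)\right)^{2} = \left(-5 - \frac{21}{2}\right)^{2} = \left(- \frac{31}{2}\right)^{2} = \frac{961}{4}$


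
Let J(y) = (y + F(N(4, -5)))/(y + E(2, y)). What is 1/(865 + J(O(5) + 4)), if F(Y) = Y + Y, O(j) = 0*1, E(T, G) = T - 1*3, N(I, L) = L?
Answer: 1/863 ≈ 0.0011587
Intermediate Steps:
E(T, G) = -3 + T (E(T, G) = T - 3 = -3 + T)
O(j) = 0
F(Y) = 2*Y
J(y) = (-10 + y)/(-1 + y) (J(y) = (y + 2*(-5))/(y + (-3 + 2)) = (y - 10)/(y - 1) = (-10 + y)/(-1 + y))
1/(865 + J(O(5) + 4)) = 1/(865 + (-10 + (0 + 4))/(-1 + (0 + 4))) = 1/(865 + (-10 + 4)/(-1 + 4)) = 1/(865 - 6/3) = 1/(865 + (⅓)*(-6)) = 1/(865 - 2) = 1/863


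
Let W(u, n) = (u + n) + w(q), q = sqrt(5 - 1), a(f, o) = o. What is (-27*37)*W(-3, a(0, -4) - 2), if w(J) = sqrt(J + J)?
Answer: 6993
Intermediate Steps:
q = 2 (q = sqrt(4) = 2)
w(J) = sqrt(2)*sqrt(J) (w(J) = sqrt(2*J) = sqrt(2)*sqrt(J))
W(u, n) = 2 + n + u (W(u, n) = (u + n) + sqrt(2)*sqrt(2) = (n + u) + 2 = 2 + n + u)
(-27*37)*W(-3, a(0, -4) - 2) = (-27*37)*(2 + (-4 - 2) - 3) = -999*(2 - 6 - 3) = -999*(-7) = 6993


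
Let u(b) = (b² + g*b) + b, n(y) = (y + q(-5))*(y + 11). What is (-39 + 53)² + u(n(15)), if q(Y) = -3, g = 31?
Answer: 107524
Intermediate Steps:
n(y) = (-3 + y)*(11 + y) (n(y) = (y - 3)*(y + 11) = (-3 + y)*(11 + y))
u(b) = b² + 32*b (u(b) = (b² + 31*b) + b = b² + 32*b)
(-39 + 53)² + u(n(15)) = (-39 + 53)² + (-33 + 15² + 8*15)*(32 + (-33 + 15² + 8*15)) = 14² + (-33 + 225 + 120)*(32 + (-33 + 225 + 120)) = 196 + 312*(32 + 312) = 196 + 312*344 = 196 + 107328 = 107524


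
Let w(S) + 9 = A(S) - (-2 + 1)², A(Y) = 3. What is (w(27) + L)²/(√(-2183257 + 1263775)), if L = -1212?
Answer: -1485961*I*√919482/919482 ≈ -1549.7*I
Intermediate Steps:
w(S) = -7 (w(S) = -9 + (3 - (-2 + 1)²) = -9 + (3 - 1*(-1)²) = -9 + (3 - 1*1) = -9 + (3 - 1) = -9 + 2 = -7)
(w(27) + L)²/(√(-2183257 + 1263775)) = (-7 - 1212)²/(√(-2183257 + 1263775)) = (-1219)²/(√(-919482)) = 1485961/((I*√919482)) = 1485961*(-I*√919482/919482) = -1485961*I*√919482/919482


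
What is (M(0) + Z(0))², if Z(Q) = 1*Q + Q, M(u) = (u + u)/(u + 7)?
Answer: 0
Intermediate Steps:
M(u) = 2*u/(7 + u) (M(u) = (2*u)/(7 + u) = 2*u/(7 + u))
Z(Q) = 2*Q (Z(Q) = Q + Q = 2*Q)
(M(0) + Z(0))² = (2*0/(7 + 0) + 2*0)² = (2*0/7 + 0)² = (2*0*(⅐) + 0)² = (0 + 0)² = 0² = 0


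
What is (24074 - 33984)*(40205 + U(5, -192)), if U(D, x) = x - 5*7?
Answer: -396181980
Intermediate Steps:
U(D, x) = -35 + x (U(D, x) = x - 35 = -35 + x)
(24074 - 33984)*(40205 + U(5, -192)) = (24074 - 33984)*(40205 + (-35 - 192)) = -9910*(40205 - 227) = -9910*39978 = -396181980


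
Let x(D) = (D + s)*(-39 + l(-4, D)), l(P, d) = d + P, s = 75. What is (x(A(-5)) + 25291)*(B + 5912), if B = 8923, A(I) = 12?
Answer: 335181990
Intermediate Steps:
l(P, d) = P + d
x(D) = (-43 + D)*(75 + D) (x(D) = (D + 75)*(-39 + (-4 + D)) = (75 + D)*(-43 + D) = (-43 + D)*(75 + D))
(x(A(-5)) + 25291)*(B + 5912) = ((-3225 + 12² + 32*12) + 25291)*(8923 + 5912) = ((-3225 + 144 + 384) + 25291)*14835 = (-2697 + 25291)*14835 = 22594*14835 = 335181990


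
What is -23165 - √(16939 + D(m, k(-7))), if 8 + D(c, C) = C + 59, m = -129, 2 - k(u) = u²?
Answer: -23165 - √16943 ≈ -23295.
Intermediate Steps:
k(u) = 2 - u²
D(c, C) = 51 + C (D(c, C) = -8 + (C + 59) = -8 + (59 + C) = 51 + C)
-23165 - √(16939 + D(m, k(-7))) = -23165 - √(16939 + (51 + (2 - 1*(-7)²))) = -23165 - √(16939 + (51 + (2 - 1*49))) = -23165 - √(16939 + (51 + (2 - 49))) = -23165 - √(16939 + (51 - 47)) = -23165 - √(16939 + 4) = -23165 - √16943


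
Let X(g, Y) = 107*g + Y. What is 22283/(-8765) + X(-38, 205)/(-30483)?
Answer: -23904112/9895685 ≈ -2.4156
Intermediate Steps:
X(g, Y) = Y + 107*g
22283/(-8765) + X(-38, 205)/(-30483) = 22283/(-8765) + (205 + 107*(-38))/(-30483) = 22283*(-1/8765) + (205 - 4066)*(-1/30483) = -22283/8765 - 3861*(-1/30483) = -22283/8765 + 143/1129 = -23904112/9895685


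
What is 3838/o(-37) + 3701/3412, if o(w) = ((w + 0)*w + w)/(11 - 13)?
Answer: -5315195/1136196 ≈ -4.6781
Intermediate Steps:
o(w) = -w/2 - w²/2 (o(w) = (w*w + w)/(-2) = (w² + w)*(-½) = (w + w²)*(-½) = -w/2 - w²/2)
3838/o(-37) + 3701/3412 = 3838/((-½*(-37)*(1 - 37))) + 3701/3412 = 3838/((-½*(-37)*(-36))) + 3701*(1/3412) = 3838/(-666) + 3701/3412 = 3838*(-1/666) + 3701/3412 = -1919/333 + 3701/3412 = -5315195/1136196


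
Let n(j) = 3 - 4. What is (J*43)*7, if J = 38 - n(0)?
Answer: 11739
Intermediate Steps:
n(j) = -1
J = 39 (J = 38 - 1*(-1) = 38 + 1 = 39)
(J*43)*7 = (39*43)*7 = 1677*7 = 11739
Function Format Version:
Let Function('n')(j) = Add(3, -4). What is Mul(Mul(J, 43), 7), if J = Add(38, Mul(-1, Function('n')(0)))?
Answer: 11739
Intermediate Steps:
Function('n')(j) = -1
J = 39 (J = Add(38, Mul(-1, -1)) = Add(38, 1) = 39)
Mul(Mul(J, 43), 7) = Mul(Mul(39, 43), 7) = Mul(1677, 7) = 11739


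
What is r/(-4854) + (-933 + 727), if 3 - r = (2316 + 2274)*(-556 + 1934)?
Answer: 1775031/1618 ≈ 1097.1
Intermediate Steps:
r = -6325017 (r = 3 - (2316 + 2274)*(-556 + 1934) = 3 - 4590*1378 = 3 - 1*6325020 = 3 - 6325020 = -6325017)
r/(-4854) + (-933 + 727) = -6325017/(-4854) + (-933 + 727) = -6325017*(-1/4854) - 206 = 2108339/1618 - 206 = 1775031/1618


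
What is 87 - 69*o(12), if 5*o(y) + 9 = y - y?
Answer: 1056/5 ≈ 211.20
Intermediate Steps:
o(y) = -9/5 (o(y) = -9/5 + (y - y)/5 = -9/5 + (1/5)*0 = -9/5 + 0 = -9/5)
87 - 69*o(12) = 87 - 69*(-9/5) = 87 + 621/5 = 1056/5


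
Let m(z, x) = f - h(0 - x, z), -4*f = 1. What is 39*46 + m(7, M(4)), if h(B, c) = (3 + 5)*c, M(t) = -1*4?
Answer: 6951/4 ≈ 1737.8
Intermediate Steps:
f = -¼ (f = -¼*1 = -¼ ≈ -0.25000)
M(t) = -4
h(B, c) = 8*c
m(z, x) = -¼ - 8*z
39*46 + m(7, M(4)) = 39*46 + (-¼ - 8*7) = 1794 + (-¼ - 56) = 1794 - 225/4 = 6951/4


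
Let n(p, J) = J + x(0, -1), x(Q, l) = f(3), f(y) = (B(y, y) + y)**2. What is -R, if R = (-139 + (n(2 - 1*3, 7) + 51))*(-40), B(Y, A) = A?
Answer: -1800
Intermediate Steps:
f(y) = 4*y**2 (f(y) = (y + y)**2 = (2*y)**2 = 4*y**2)
x(Q, l) = 36 (x(Q, l) = 4*3**2 = 4*9 = 36)
n(p, J) = 36 + J (n(p, J) = J + 36 = 36 + J)
R = 1800 (R = (-139 + ((36 + 7) + 51))*(-40) = (-139 + (43 + 51))*(-40) = (-139 + 94)*(-40) = -45*(-40) = 1800)
-R = -1*1800 = -1800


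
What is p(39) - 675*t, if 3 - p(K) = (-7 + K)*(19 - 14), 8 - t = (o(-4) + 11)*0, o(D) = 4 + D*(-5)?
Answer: -5557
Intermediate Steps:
o(D) = 4 - 5*D
t = 8 (t = 8 - ((4 - 5*(-4)) + 11)*0 = 8 - ((4 + 20) + 11)*0 = 8 - (24 + 11)*0 = 8 - 35*0 = 8 - 1*0 = 8 + 0 = 8)
p(K) = 38 - 5*K (p(K) = 3 - (-7 + K)*(19 - 14) = 3 - (-7 + K)*5 = 3 - (-35 + 5*K) = 3 + (35 - 5*K) = 38 - 5*K)
p(39) - 675*t = (38 - 5*39) - 675*8 = (38 - 195) - 5400 = -157 - 5400 = -5557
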